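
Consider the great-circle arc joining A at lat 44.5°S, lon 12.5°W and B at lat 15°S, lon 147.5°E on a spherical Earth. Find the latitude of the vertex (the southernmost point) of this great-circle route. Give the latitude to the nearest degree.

The great circle lies in the plane with unit normal n̂ = (p₁ × p₂)/|p₁ × p₂|.
Here n̂_z ≈ +0.266; the vertex latitude is φ_max = arccos|n̂_z| ≈ 74.6°.
Check via Clairaut: cos φ_max = |cos φ₁| · sin C = cos(44.5°)·sin(158.1°) ≈ 0.266, again giving ≈ 74.6°.

≈ 75°S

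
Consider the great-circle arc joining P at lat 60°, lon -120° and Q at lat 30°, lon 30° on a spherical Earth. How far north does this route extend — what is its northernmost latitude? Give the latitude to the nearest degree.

≈ 77°

The great circle lies in the plane with unit normal n̂ = (p₁ × p₂)/|p₁ × p₂|.
Here n̂_z ≈ +0.217; the vertex latitude is φ_max = arccos|n̂_z| ≈ 77.5°.
Check via Clairaut: cos φ_max = |cos φ₁| · sin C = cos(60.0°)·sin(25.7°) ≈ 0.217, again giving ≈ 77.5°.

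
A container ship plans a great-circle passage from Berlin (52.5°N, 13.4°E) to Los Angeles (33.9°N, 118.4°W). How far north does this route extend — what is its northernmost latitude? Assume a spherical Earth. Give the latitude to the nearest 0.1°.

The great circle lies in the plane with unit normal n̂ = (p₁ × p₂)/|p₁ × p₂|.
Here n̂_z ≈ -0.379; the vertex latitude is φ_max = arccos|n̂_z| ≈ 67.7°.
Check via Clairaut: cos φ_max = |cos φ₁| · sin C = cos(52.5°)·sin(38.5°) ≈ 0.379, again giving ≈ 67.7°.

≈ 67.7°N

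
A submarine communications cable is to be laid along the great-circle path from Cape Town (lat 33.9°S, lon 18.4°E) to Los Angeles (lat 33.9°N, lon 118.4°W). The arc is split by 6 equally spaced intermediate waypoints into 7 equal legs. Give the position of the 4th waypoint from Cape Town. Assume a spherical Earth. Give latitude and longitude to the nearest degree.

≈ lat 6°N, lon 58°W

Write both endpoints as unit vectors p₁, p₂ with components (cos φ cos λ, cos φ sin λ, sin φ).
The central angle between the endpoints is δ = arccos(p₁·p₂) ≈ 2.521 rad (144.4°).
Interpolate at f = 4/7 with slerp weights a = sin((1−f)δ)/sin δ ≈ 1.516, b = sin(fδ)/sin δ ≈ 1.704.
p = a·p₁ + b·p₂ ≈ (0.521, -0.847, 0.105); φ = arcsin(p_z) ≈ 6.02°, λ = atan2(p_y, p_x) ≈ -58.39°.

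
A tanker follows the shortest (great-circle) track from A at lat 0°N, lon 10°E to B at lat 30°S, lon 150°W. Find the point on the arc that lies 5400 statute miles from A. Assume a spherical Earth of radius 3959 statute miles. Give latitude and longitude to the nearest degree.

≈ lat 57°S, lon 58°W

The haversine formula gives a central angle δ ≈ 2.521 rad (144.5°) between the endpoints. The total great-circle distance is δ·R ≈ 2.521 × 3959 ≈ 9982 mi, so the target fraction is f = 5400/9982 ≈ 0.541.
Interpolate at f ≈ 0.541 with slerp weights a = sin((1−f)δ)/sin δ ≈ 1.576, b = sin(fδ)/sin δ ≈ 1.684.
p = a·p₁ + b·p₂ ≈ (0.289, -0.456, -0.842); φ = arcsin(p_z) ≈ -57.36°, λ = atan2(p_y, p_x) ≈ -57.62°.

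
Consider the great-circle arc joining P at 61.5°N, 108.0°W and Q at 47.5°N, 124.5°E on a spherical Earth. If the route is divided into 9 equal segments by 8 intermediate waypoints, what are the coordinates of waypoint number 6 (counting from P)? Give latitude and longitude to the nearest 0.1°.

≈ 65.2°N, 145.8°E

Write both endpoints as unit vectors p₁, p₂ with components (cos φ cos λ, cos φ sin λ, sin φ).
The central angle between the endpoints is δ = arccos(p₁·p₂) ≈ 1.102 rad (63.1°).
Interpolate at f = 6/9 with slerp weights a = sin((1−f)δ)/sin δ ≈ 0.403, b = sin(fδ)/sin δ ≈ 0.751.
p = a·p₁ + b·p₂ ≈ (-0.347, 0.236, 0.908); φ = arcsin(p_z) ≈ 65.20°, λ = atan2(p_y, p_x) ≈ 145.81°.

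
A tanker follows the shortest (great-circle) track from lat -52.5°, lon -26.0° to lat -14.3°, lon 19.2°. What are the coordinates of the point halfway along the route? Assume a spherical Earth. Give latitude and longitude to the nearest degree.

≈ lat -35°, lon 2°

Write both endpoints as unit vectors p₁, p₂ with components (cos φ cos λ, cos φ sin λ, sin φ).
The central angle between the endpoints is δ = arccos(p₁·p₂) ≈ 0.913 rad (52.3°).
Interpolate at f = 1/2 with slerp weights a = sin((1−f)δ)/sin δ ≈ 0.557, b = sin(fδ)/sin δ ≈ 0.557.
p = a·p₁ + b·p₂ ≈ (0.814, 0.029, -0.579); φ = arcsin(p_z) ≈ -35.41°, λ = atan2(p_y, p_x) ≈ 2.03°.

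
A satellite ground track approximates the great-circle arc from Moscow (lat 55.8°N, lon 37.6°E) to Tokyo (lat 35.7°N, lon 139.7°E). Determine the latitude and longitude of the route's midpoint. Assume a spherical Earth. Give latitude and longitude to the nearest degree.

≈ lat 58°N, lon 101°E

Convert each endpoint to a unit vector on the sphere (x = cos φ cos λ, y = cos φ sin λ, z = sin φ).
The central angle between the endpoints is δ = arccos(p₁·p₂) ≈ 1.173 rad (67.2°).
Interpolate at f = 1/2 with slerp weights a = sin((1−f)δ)/sin δ ≈ 0.600, b = sin(fδ)/sin δ ≈ 0.600.
p = a·p₁ + b·p₂ ≈ (-0.104, 0.521, 0.847); φ = arcsin(p_z) ≈ 57.88°, λ = atan2(p_y, p_x) ≈ 101.33°.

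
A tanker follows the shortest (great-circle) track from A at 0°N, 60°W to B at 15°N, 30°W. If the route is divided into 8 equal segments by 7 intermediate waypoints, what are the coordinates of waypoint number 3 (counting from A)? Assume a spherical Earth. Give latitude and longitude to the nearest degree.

From cos δ = sin φ₁ sin φ₂ + cos φ₁ cos φ₂ cos Δλ, the central angle is δ ≈ 0.580 rad (33.2°).
Interpolate at f = 3/8 with slerp weights a = sin((1−f)δ)/sin δ ≈ 0.647, b = sin(fδ)/sin δ ≈ 0.394.
p = a·p₁ + b·p₂ ≈ (0.653, -0.751, 0.102); φ = arcsin(p_z) ≈ 5.85°, λ = atan2(p_y, p_x) ≈ -48.98°.

≈ 6°N, 49°W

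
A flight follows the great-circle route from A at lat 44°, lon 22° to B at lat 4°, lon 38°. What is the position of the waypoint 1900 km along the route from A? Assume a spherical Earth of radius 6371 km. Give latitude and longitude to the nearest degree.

From cos δ = sin φ₁ sin φ₂ + cos φ₁ cos φ₂ cos Δλ, the central angle is δ ≈ 0.740 rad (42.4°). The total great-circle distance is δ·R ≈ 0.740 × 6371 ≈ 4717 km, so the target fraction is f = 1900/4717 ≈ 0.403.
Interpolate at f ≈ 0.403 with slerp weights a = sin((1−f)δ)/sin δ ≈ 0.634, b = sin(fδ)/sin δ ≈ 0.436.
p = a·p₁ + b·p₂ ≈ (0.765, 0.438, 0.471); φ = arcsin(p_z) ≈ 28.10°, λ = atan2(p_y, p_x) ≈ 29.80°.

≈ lat 28°, lon 30°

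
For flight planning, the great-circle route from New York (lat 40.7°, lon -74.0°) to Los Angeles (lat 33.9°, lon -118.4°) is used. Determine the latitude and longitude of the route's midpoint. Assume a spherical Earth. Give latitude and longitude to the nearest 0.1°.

The haversine formula gives a central angle δ ≈ 0.621 rad (35.6°) between the endpoints.
Interpolate at f = 1/2 with slerp weights a = sin((1−f)δ)/sin δ ≈ 0.525, b = sin(fδ)/sin δ ≈ 0.525.
p = a·p₁ + b·p₂ ≈ (-0.098, -0.766, 0.635); φ = arcsin(p_z) ≈ 39.44°, λ = atan2(p_y, p_x) ≈ -97.26°.

≈ lat 39.4°, lon -97.3°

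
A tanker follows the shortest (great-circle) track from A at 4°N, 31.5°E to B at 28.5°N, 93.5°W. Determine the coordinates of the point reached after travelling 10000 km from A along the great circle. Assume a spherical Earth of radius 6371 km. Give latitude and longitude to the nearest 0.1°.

≈ 35.3°N, 61.3°W

Write both endpoints as unit vectors p₁, p₂ with components (cos φ cos λ, cos φ sin λ, sin φ).
The central angle between the endpoints is δ = arccos(p₁·p₂) ≈ 2.060 rad (118.0°). The total great-circle distance is δ·R ≈ 2.060 × 6371 ≈ 13122 km, so the target fraction is f = 10000/13122 ≈ 0.762.
Interpolate at f ≈ 0.762 with slerp weights a = sin((1−f)δ)/sin δ ≈ 0.533, b = sin(fδ)/sin δ ≈ 1.133.
p = a·p₁ + b·p₂ ≈ (0.393, -0.716, 0.578); φ = arcsin(p_z) ≈ 35.28°, λ = atan2(p_y, p_x) ≈ -61.25°.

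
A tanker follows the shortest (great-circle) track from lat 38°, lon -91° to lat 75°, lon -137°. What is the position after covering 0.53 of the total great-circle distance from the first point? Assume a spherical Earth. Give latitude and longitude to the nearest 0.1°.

Convert each endpoint to a unit vector on the sphere (x = cos φ cos λ, y = cos φ sin λ, z = sin φ).
The central angle between the endpoints is δ = arccos(p₁·p₂) ≈ 0.743 rad (42.6°).
Interpolate at f = 0.53 with slerp weights a = sin((1−f)δ)/sin δ ≈ 0.506, b = sin(fδ)/sin δ ≈ 0.567.
p = a·p₁ + b·p₂ ≈ (-0.114, -0.499, 0.859); φ = arcsin(p_z) ≈ 59.23°, λ = atan2(p_y, p_x) ≈ -102.91°.

≈ lat 59.2°, lon -102.9°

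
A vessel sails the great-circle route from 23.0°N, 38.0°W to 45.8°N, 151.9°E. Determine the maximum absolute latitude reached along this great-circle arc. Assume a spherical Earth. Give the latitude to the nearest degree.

The great circle lies in the plane with unit normal n̂ = (p₁ × p₂)/|p₁ × p₂|.
Here n̂_z ≈ -0.118; the vertex latitude is φ_max = arccos|n̂_z| ≈ 83.2°.
Check via Clairaut: cos φ_max = |cos φ₁| · sin C = cos(23.0°)·sin(7.4°) ≈ 0.118, again giving ≈ 83.2°.

≈ 83°N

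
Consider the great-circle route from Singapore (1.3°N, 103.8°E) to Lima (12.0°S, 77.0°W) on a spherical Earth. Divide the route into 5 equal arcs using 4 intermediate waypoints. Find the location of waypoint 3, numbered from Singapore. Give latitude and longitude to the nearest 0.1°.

≈ 78.9°S, 98.2°W

Convert each endpoint to a unit vector on the sphere (x = cos φ cos λ, y = cos φ sin λ, z = sin φ).
The central angle between the endpoints is δ = arccos(p₁·p₂) ≈ 2.954 rad (169.3°).
Interpolate at f = 3/5 with slerp weights a = sin((1−f)δ)/sin δ ≈ 4.970, b = sin(fδ)/sin δ ≈ 5.262.
p = a·p₁ + b·p₂ ≈ (-0.027, -0.190, -0.981); φ = arcsin(p_z) ≈ -78.92°, λ = atan2(p_y, p_x) ≈ -98.16°.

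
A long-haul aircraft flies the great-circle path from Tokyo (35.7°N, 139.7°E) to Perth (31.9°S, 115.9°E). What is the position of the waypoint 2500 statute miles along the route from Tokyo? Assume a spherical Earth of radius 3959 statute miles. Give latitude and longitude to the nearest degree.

From cos δ = sin φ₁ sin φ₂ + cos φ₁ cos φ₂ cos Δλ, the central angle is δ ≈ 1.242 rad (71.2°). The total great-circle distance is δ·R ≈ 1.242 × 3959 ≈ 4919 mi, so the target fraction is f = 2500/4919 ≈ 0.508.
Interpolate at f ≈ 0.508 with slerp weights a = sin((1−f)δ)/sin δ ≈ 0.606, b = sin(fδ)/sin δ ≈ 0.624.
p = a·p₁ + b·p₂ ≈ (-0.607, 0.795, 0.024); φ = arcsin(p_z) ≈ 1.38°, λ = atan2(p_y, p_x) ≈ 127.36°.

≈ 1°N, 127°E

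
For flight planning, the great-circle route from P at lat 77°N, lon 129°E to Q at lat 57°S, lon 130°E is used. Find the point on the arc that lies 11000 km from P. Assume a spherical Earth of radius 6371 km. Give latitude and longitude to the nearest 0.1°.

Write both endpoints as unit vectors p₁, p₂ with components (cos φ cos λ, cos φ sin λ, sin φ).
The central angle between the endpoints is δ = arccos(p₁·p₂) ≈ 2.339 rad (134.0°). The total great-circle distance is δ·R ≈ 2.339 × 6371 ≈ 14900 km, so the target fraction is f = 11000/14900 ≈ 0.738.
Interpolate at f ≈ 0.738 with slerp weights a = sin((1−f)δ)/sin δ ≈ 0.799, b = sin(fδ)/sin δ ≈ 1.373.
p = a·p₁ + b·p₂ ≈ (-0.594, 0.713, -0.373); φ = arcsin(p_z) ≈ -21.92°, λ = atan2(p_y, p_x) ≈ 129.81°.

≈ lat 21.9°S, lon 129.8°E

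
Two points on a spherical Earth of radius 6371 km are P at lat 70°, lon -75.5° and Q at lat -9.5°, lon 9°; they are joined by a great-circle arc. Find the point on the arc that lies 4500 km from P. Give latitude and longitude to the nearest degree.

≈ lat 43°, lon -14°

Write both endpoints as unit vectors p₁, p₂ with components (cos φ cos λ, cos φ sin λ, sin φ).
The central angle between the endpoints is δ = arccos(p₁·p₂) ≈ 1.694 rad (97.1°). The total great-circle distance is δ·R ≈ 1.694 × 6371 ≈ 10792 km, so the target fraction is f = 4500/10792 ≈ 0.417.
Interpolate at f ≈ 0.417 with slerp weights a = sin((1−f)δ)/sin δ ≈ 0.841, b = sin(fδ)/sin δ ≈ 0.654.
p = a·p₁ + b·p₂ ≈ (0.709, -0.178, 0.682); φ = arcsin(p_z) ≈ 43.03°, λ = atan2(p_y, p_x) ≈ -14.06°.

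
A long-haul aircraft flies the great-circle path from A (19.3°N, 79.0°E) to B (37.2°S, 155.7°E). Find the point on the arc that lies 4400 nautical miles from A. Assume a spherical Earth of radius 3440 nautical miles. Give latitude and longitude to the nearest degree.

≈ (28°S, 137°E)

The haversine formula gives a central angle δ ≈ 1.598 rad (91.5°) between the endpoints. The total great-circle distance is δ·R ≈ 1.598 × 3440 ≈ 5496 nmi, so the target fraction is f = 4400/5496 ≈ 0.801.
Interpolate at f ≈ 0.801 with slerp weights a = sin((1−f)δ)/sin δ ≈ 0.313, b = sin(fδ)/sin δ ≈ 0.958.
p = a·p₁ + b·p₂ ≈ (-0.639, 0.604, -0.476); φ = arcsin(p_z) ≈ -28.40°, λ = atan2(p_y, p_x) ≈ 136.60°.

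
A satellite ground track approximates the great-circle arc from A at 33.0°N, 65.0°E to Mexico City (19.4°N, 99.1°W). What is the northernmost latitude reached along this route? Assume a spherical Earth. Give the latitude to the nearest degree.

The great circle lies in the plane with unit normal n̂ = (p₁ × p₂)/|p₁ × p₂|.
Here n̂_z ≈ -0.266; the vertex latitude is φ_max = arccos|n̂_z| ≈ 74.6°.
Check via Clairaut: cos φ_max = |cos φ₁| · sin C = cos(33.0°)·sin(18.5°) ≈ 0.266, again giving ≈ 74.6°.

≈ 75°N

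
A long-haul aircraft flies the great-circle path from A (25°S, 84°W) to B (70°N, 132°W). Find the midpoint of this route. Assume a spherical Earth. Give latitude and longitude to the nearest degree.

Write both endpoints as unit vectors p₁, p₂ with components (cos φ cos λ, cos φ sin λ, sin φ).
The central angle between the endpoints is δ = arccos(p₁·p₂) ≈ 1.762 rad (100.9°).
Interpolate at f = 1/2 with slerp weights a = sin((1−f)δ)/sin δ ≈ 0.786, b = sin(fδ)/sin δ ≈ 0.786.
p = a·p₁ + b·p₂ ≈ (-0.105, -0.908, 0.406); φ = arcsin(p_z) ≈ 23.97°, λ = atan2(p_y, p_x) ≈ -96.62°.

≈ (24°N, 97°W)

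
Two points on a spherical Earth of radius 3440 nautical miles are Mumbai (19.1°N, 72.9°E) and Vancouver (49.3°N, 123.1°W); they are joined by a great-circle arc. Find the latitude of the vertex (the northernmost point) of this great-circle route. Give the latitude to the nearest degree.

≈ 80°N

The great circle lies in the plane with unit normal n̂ = (p₁ × p₂)/|p₁ × p₂|.
Here n̂_z ≈ +0.181; the vertex latitude is φ_max = arccos|n̂_z| ≈ 79.6°.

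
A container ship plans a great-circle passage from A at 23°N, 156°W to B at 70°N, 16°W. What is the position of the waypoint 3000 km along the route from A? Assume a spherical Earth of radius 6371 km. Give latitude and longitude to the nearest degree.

Convert each endpoint to a unit vector on the sphere (x = cos φ cos λ, y = cos φ sin λ, z = sin φ).
The central angle between the endpoints is δ = arccos(p₁·p₂) ≈ 1.444 rad (82.8°). The total great-circle distance is δ·R ≈ 1.444 × 6371 ≈ 9203 km, so the target fraction is f = 3000/9203 ≈ 0.326.
Interpolate at f ≈ 0.326 with slerp weights a = sin((1−f)δ)/sin δ ≈ 0.834, b = sin(fδ)/sin δ ≈ 0.457.
p = a·p₁ + b·p₂ ≈ (-0.551, -0.355, 0.755); φ = arcsin(p_z) ≈ 49.06°, λ = atan2(p_y, p_x) ≈ -147.17°.

≈ 49°N, 147°W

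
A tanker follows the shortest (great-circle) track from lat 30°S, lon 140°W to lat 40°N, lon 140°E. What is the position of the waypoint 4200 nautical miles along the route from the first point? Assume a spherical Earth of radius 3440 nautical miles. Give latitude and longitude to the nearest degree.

Convert each endpoint to a unit vector on the sphere (x = cos φ cos λ, y = cos φ sin λ, z = sin φ).
The central angle between the endpoints is δ = arccos(p₁·p₂) ≈ 1.778 rad (101.9°). The total great-circle distance is δ·R ≈ 1.778 × 3440 ≈ 6118 nmi, so the target fraction is f = 4200/6118 ≈ 0.687.
Interpolate at f ≈ 0.687 with slerp weights a = sin((1−f)δ)/sin δ ≈ 0.541, b = sin(fδ)/sin δ ≈ 0.960.
p = a·p₁ + b·p₂ ≈ (-0.922, 0.172, 0.347); φ = arcsin(p_z) ≈ 20.29°, λ = atan2(p_y, p_x) ≈ 169.45°.

≈ lat 20°N, lon 169°E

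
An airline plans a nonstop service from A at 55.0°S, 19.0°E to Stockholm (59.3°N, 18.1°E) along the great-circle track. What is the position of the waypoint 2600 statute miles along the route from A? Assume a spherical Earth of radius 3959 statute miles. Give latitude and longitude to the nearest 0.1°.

Convert each endpoint to a unit vector on the sphere (x = cos φ cos λ, y = cos φ sin λ, z = sin φ).
The central angle between the endpoints is δ = arccos(p₁·p₂) ≈ 1.995 rad (114.3°). The total great-circle distance is δ·R ≈ 1.995 × 3959 ≈ 7898 mi, so the target fraction is f = 2600/7898 ≈ 0.329.
Interpolate at f ≈ 0.329 with slerp weights a = sin((1−f)δ)/sin δ ≈ 1.068, b = sin(fδ)/sin δ ≈ 0.670.
p = a·p₁ + b·p₂ ≈ (0.904, 0.306, -0.299); φ = arcsin(p_z) ≈ -17.37°, λ = atan2(p_y, p_x) ≈ 18.68°.

≈ 17.4°S, 18.7°E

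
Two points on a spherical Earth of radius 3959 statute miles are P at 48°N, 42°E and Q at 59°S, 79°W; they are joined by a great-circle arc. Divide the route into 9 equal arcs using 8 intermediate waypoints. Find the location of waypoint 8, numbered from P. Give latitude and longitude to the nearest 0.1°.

Write both endpoints as unit vectors p₁, p₂ with components (cos φ cos λ, cos φ sin λ, sin φ).
The central angle between the endpoints is δ = arccos(p₁·p₂) ≈ 2.523 rad (144.5°).
Interpolate at f = 8/9 with slerp weights a = sin((1−f)δ)/sin δ ≈ 0.477, b = sin(fδ)/sin δ ≈ 1.349.
p = a·p₁ + b·p₂ ≈ (0.370, -0.469, -0.802); φ = arcsin(p_z) ≈ -53.35°, λ = atan2(p_y, p_x) ≈ -51.73°.

≈ 53.3°S, 51.7°W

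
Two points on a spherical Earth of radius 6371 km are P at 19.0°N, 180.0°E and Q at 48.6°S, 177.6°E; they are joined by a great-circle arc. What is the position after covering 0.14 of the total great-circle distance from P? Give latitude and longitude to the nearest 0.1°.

≈ 9.5°N, 179.7°E

Write both endpoints as unit vectors p₁, p₂ with components (cos φ cos λ, cos φ sin λ, sin φ).
The central angle between the endpoints is δ = arccos(p₁·p₂) ≈ 1.180 rad (67.6°).
Interpolate at f = 0.14 with slerp weights a = sin((1−f)δ)/sin δ ≈ 0.919, b = sin(fδ)/sin δ ≈ 0.178.
p = a·p₁ + b·p₂ ≈ (-0.986, 0.005, 0.166); φ = arcsin(p_z) ≈ 9.54°, λ = atan2(p_y, p_x) ≈ 179.71°.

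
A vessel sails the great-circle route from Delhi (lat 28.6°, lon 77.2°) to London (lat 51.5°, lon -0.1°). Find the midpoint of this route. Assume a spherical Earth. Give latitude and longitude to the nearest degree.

≈ lat 47°, lon 46°

Convert each endpoint to a unit vector on the sphere (x = cos φ cos λ, y = cos φ sin λ, z = sin φ).
The central angle between the endpoints is δ = arccos(p₁·p₂) ≈ 1.053 rad (60.3°).
Interpolate at f = 1/2 with slerp weights a = sin((1−f)δ)/sin δ ≈ 0.578, b = sin(fδ)/sin δ ≈ 0.578.
p = a·p₁ + b·p₂ ≈ (0.473, 0.495, 0.729); φ = arcsin(p_z) ≈ 46.84°, λ = atan2(p_y, p_x) ≈ 46.30°.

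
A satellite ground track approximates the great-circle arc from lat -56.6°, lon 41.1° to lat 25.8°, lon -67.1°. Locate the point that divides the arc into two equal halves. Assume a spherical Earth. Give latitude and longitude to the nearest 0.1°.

The haversine formula gives a central angle δ ≈ 2.115 rad (121.2°) between the endpoints.
Interpolate at f = 1/2 with slerp weights a = sin((1−f)δ)/sin δ ≈ 1.019, b = sin(fδ)/sin δ ≈ 1.019.
p = a·p₁ + b·p₂ ≈ (0.779, -0.476, -0.407); φ = arcsin(p_z) ≈ -24.02°, λ = atan2(p_y, p_x) ≈ -31.42°.

≈ lat -24.0°, lon -31.4°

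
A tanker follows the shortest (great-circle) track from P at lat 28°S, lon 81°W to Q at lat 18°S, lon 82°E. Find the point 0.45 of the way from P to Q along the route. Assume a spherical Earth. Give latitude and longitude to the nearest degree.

≈ lat 71°S, lon 5°W

Write both endpoints as unit vectors p₁, p₂ with components (cos φ cos λ, cos φ sin λ, sin φ).
The central angle between the endpoints is δ = arccos(p₁·p₂) ≈ 2.289 rad (131.1°).
Interpolate at f = 0.45 with slerp weights a = sin((1−f)δ)/sin δ ≈ 1.264, b = sin(fδ)/sin δ ≈ 1.138.
p = a·p₁ + b·p₂ ≈ (0.325, -0.030, -0.945); φ = arcsin(p_z) ≈ -70.94°, λ = atan2(p_y, p_x) ≈ -5.27°.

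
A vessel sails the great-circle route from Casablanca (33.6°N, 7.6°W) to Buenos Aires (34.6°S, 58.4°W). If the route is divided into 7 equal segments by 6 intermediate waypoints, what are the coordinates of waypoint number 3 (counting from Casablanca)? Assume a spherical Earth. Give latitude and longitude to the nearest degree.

≈ (4°N, 30°W)

Write both endpoints as unit vectors p₁, p₂ with components (cos φ cos λ, cos φ sin λ, sin φ).
The central angle between the endpoints is δ = arccos(p₁·p₂) ≈ 1.451 rad (83.2°).
Interpolate at f = 3/7 with slerp weights a = sin((1−f)δ)/sin δ ≈ 0.743, b = sin(fδ)/sin δ ≈ 0.587.
p = a·p₁ + b·p₂ ≈ (0.866, -0.493, 0.078); φ = arcsin(p_z) ≈ 4.46°, λ = atan2(p_y, p_x) ≈ -29.65°.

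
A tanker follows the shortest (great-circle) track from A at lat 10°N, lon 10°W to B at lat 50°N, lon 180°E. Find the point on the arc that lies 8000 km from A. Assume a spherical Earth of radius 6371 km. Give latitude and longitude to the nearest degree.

The haversine formula gives a central angle δ ≈ 2.083 rad (119.4°) between the endpoints. The total great-circle distance is δ·R ≈ 2.083 × 6371 ≈ 13273 km, so the target fraction is f = 8000/13273 ≈ 0.603.
Interpolate at f ≈ 0.603 with slerp weights a = sin((1−f)δ)/sin δ ≈ 0.845, b = sin(fδ)/sin δ ≈ 1.091.
p = a·p₁ + b·p₂ ≈ (0.118, -0.144, 0.982); φ = arcsin(p_z) ≈ 79.24°, λ = atan2(p_y, p_x) ≈ -50.72°.

≈ lat 79°N, lon 51°W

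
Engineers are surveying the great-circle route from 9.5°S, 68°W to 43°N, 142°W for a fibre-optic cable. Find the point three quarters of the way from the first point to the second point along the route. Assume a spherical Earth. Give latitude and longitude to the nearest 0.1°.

Convert each endpoint to a unit vector on the sphere (x = cos φ cos λ, y = cos φ sin λ, z = sin φ).
The central angle between the endpoints is δ = arccos(p₁·p₂) ≈ 1.484 rad (85.1°).
Interpolate at f = 3/4 with slerp weights a = sin((1−f)δ)/sin δ ≈ 0.364, b = sin(fδ)/sin δ ≈ 0.901.
p = a·p₁ + b·p₂ ≈ (-0.384, -0.738, 0.554); φ = arcsin(p_z) ≈ 33.65°, λ = atan2(p_y, p_x) ≈ -117.51°.

≈ 33.6°N, 117.5°W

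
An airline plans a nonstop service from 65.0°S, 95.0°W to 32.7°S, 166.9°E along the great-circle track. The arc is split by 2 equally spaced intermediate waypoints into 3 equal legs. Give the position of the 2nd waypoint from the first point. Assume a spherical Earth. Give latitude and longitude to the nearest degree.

≈ 51°S, 178°W

The haversine formula gives a central angle δ ≈ 1.116 rad (63.9°) between the endpoints.
Interpolate at f = 2/3 with slerp weights a = sin((1−f)δ)/sin δ ≈ 0.405, b = sin(fδ)/sin δ ≈ 0.754.
p = a·p₁ + b·p₂ ≈ (-0.633, -0.027, -0.774); φ = arcsin(p_z) ≈ -50.71°, λ = atan2(p_y, p_x) ≈ -177.60°.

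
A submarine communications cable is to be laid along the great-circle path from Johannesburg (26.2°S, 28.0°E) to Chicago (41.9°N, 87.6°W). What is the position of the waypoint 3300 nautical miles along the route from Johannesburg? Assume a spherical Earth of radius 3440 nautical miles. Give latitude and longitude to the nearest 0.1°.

≈ 9.2°N, 15.3°W

Write both endpoints as unit vectors p₁, p₂ with components (cos φ cos λ, cos φ sin λ, sin φ).
The central angle between the endpoints is δ = arccos(p₁·p₂) ≈ 2.194 rad (125.7°). The total great-circle distance is δ·R ≈ 2.194 × 3440 ≈ 7546 nmi, so the target fraction is f = 3300/7546 ≈ 0.437.
Interpolate at f ≈ 0.437 with slerp weights a = sin((1−f)δ)/sin δ ≈ 1.162, b = sin(fδ)/sin δ ≈ 1.008.
p = a·p₁ + b·p₂ ≈ (0.952, -0.260, 0.160); φ = arcsin(p_z) ≈ 9.21°, λ = atan2(p_y, p_x) ≈ -15.28°.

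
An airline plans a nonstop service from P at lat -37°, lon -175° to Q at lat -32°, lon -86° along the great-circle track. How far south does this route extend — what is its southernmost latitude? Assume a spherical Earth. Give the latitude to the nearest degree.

The great circle lies in the plane with unit normal n̂ = (p₁ × p₂)/|p₁ × p₂|.
Here n̂_z ≈ +0.718; the vertex latitude is φ_max = arccos|n̂_z| ≈ 44.1°.
Check via Clairaut: cos φ_max = |cos φ₁| · sin C = cos(37.0°)·sin(116.0°) ≈ 0.718, again giving ≈ 44.1°.

≈ -44°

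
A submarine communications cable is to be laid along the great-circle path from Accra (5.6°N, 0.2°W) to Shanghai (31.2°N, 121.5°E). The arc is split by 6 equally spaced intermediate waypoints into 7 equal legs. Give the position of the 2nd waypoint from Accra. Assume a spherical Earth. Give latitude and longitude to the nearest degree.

≈ (24°N, 28°E)

Write both endpoints as unit vectors p₁, p₂ with components (cos φ cos λ, cos φ sin λ, sin φ).
The central angle between the endpoints is δ = arccos(p₁·p₂) ≈ 1.979 rad (113.4°).
Interpolate at f = 2/7 with slerp weights a = sin((1−f)δ)/sin δ ≈ 1.076, b = sin(fδ)/sin δ ≈ 0.584.
p = a·p₁ + b·p₂ ≈ (0.810, 0.422, 0.407); φ = arcsin(p_z) ≈ 24.04°, λ = atan2(p_y, p_x) ≈ 27.52°.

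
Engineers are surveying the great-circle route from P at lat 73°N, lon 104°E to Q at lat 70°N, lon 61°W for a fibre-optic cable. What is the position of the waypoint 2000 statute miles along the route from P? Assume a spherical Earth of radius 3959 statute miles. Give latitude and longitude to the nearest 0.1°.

From cos δ = sin φ₁ sin φ₂ + cos φ₁ cos φ₂ cos Δλ, the central angle is δ ≈ 0.640 rad (36.7°). The total great-circle distance is δ·R ≈ 0.640 × 3959 ≈ 2534 mi, so the target fraction is f = 2000/2534 ≈ 0.789.
Interpolate at f ≈ 0.789 with slerp weights a = sin((1−f)δ)/sin δ ≈ 0.225, b = sin(fδ)/sin δ ≈ 0.810.
p = a·p₁ + b·p₂ ≈ (0.118, -0.179, 0.977); φ = arcsin(p_z) ≈ 77.63°, λ = atan2(p_y, p_x) ≈ -56.44°.

≈ lat 77.6°N, lon 56.4°W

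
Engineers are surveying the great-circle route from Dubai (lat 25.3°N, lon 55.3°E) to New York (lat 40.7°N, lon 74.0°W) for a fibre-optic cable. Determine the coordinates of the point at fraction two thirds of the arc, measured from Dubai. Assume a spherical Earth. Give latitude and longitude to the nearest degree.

≈ lat 57°N, lon 29°W

Write both endpoints as unit vectors p₁, p₂ with components (cos φ cos λ, cos φ sin λ, sin φ).
The central angle between the endpoints is δ = arccos(p₁·p₂) ≈ 1.727 rad (98.9°).
Interpolate at f = 2/3 with slerp weights a = sin((1−f)δ)/sin δ ≈ 0.551, b = sin(fδ)/sin δ ≈ 0.925.
p = a·p₁ + b·p₂ ≈ (0.477, -0.264, 0.838); φ = arcsin(p_z) ≈ 56.97°, λ = atan2(p_y, p_x) ≈ -28.99°.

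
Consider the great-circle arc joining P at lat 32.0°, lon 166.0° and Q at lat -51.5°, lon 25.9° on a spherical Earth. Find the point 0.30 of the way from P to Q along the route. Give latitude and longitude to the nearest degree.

≈ lat -2°, lon 137°

Convert each endpoint to a unit vector on the sphere (x = cos φ cos λ, y = cos φ sin λ, z = sin φ).
The central angle between the endpoints is δ = arccos(p₁·p₂) ≈ 2.532 rad (145.1°).
Interpolate at f = 0.30 with slerp weights a = sin((1−f)δ)/sin δ ≈ 1.711, b = sin(fδ)/sin δ ≈ 1.202.
p = a·p₁ + b·p₂ ≈ (-0.734, 0.678, -0.034); φ = arcsin(p_z) ≈ -1.97°, λ = atan2(p_y, p_x) ≈ 137.29°.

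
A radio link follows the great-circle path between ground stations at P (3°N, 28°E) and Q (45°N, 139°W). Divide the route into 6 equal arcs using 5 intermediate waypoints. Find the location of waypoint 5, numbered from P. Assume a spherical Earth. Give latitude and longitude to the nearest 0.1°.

≈ (65.1°N, 123.9°W)

Write both endpoints as unit vectors p₁, p₂ with components (cos φ cos λ, cos φ sin λ, sin φ).
The central angle between the endpoints is δ = arccos(p₁·p₂) ≈ 2.280 rad (130.6°).
Interpolate at f = 5/6 with slerp weights a = sin((1−f)δ)/sin δ ≈ 0.489, b = sin(fδ)/sin δ ≈ 1.247.
p = a·p₁ + b·p₂ ≈ (-0.235, -0.349, 0.907); φ = arcsin(p_z) ≈ 65.12°, λ = atan2(p_y, p_x) ≈ -123.88°.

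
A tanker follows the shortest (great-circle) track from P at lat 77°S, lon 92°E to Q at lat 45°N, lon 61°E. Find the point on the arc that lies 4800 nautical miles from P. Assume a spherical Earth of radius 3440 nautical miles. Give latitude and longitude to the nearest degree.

Write both endpoints as unit vectors p₁, p₂ with components (cos φ cos λ, cos φ sin λ, sin φ).
The central angle between the endpoints is δ = arccos(p₁·p₂) ≈ 2.156 rad (123.5°). The total great-circle distance is δ·R ≈ 2.156 × 3440 ≈ 7418 nmi, so the target fraction is f = 4800/7418 ≈ 0.647.
Interpolate at f ≈ 0.647 with slerp weights a = sin((1−f)δ)/sin δ ≈ 0.827, b = sin(fδ)/sin δ ≈ 1.181.
p = a·p₁ + b·p₂ ≈ (0.399, 0.917, 0.029); φ = arcsin(p_z) ≈ 1.67°, λ = atan2(p_y, p_x) ≈ 66.50°.

≈ lat 2°N, lon 67°E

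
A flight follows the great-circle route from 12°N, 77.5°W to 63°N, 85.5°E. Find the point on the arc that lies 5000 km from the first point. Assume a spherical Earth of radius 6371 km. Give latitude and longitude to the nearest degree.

Write both endpoints as unit vectors p₁, p₂ with components (cos φ cos λ, cos φ sin λ, sin φ).
The central angle between the endpoints is δ = arccos(p₁·p₂) ≈ 1.813 rad (103.9°). The total great-circle distance is δ·R ≈ 1.813 × 6371 ≈ 11548 km, so the target fraction is f = 5000/11548 ≈ 0.433.
Interpolate at f ≈ 0.433 with slerp weights a = sin((1−f)δ)/sin δ ≈ 0.882, b = sin(fδ)/sin δ ≈ 0.728.
p = a·p₁ + b·p₂ ≈ (0.213, -0.513, 0.832); φ = arcsin(p_z) ≈ 56.29°, λ = atan2(p_y, p_x) ≈ -67.47°.

≈ 56°N, 67°W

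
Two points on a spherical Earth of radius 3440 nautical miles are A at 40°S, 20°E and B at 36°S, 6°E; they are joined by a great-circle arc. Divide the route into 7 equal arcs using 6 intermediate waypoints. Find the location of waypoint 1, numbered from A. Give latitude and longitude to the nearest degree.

From cos δ = sin φ₁ sin φ₂ + cos φ₁ cos φ₂ cos Δλ, the central angle is δ ≈ 0.205 rad (11.7°).
Interpolate at f = 1/7 with slerp weights a = sin((1−f)δ)/sin δ ≈ 0.859, b = sin(fδ)/sin δ ≈ 0.144.
p = a·p₁ + b·p₂ ≈ (0.734, 0.237, -0.637); φ = arcsin(p_z) ≈ -39.53°, λ = atan2(p_y, p_x) ≈ 17.91°.

≈ 40°S, 18°E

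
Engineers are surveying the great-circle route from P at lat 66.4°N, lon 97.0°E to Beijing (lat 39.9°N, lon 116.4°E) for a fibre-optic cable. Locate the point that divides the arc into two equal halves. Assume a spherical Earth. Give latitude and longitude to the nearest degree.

≈ lat 54°N, lon 110°E

The haversine formula gives a central angle δ ≈ 0.500 rad (28.7°) between the endpoints.
Interpolate at f = 1/2 with slerp weights a = sin((1−f)δ)/sin δ ≈ 0.516, b = sin(fδ)/sin δ ≈ 0.516.
p = a·p₁ + b·p₂ ≈ (-0.201, 0.560, 0.804); φ = arcsin(p_z) ≈ 53.51°, λ = atan2(p_y, p_x) ≈ 109.77°.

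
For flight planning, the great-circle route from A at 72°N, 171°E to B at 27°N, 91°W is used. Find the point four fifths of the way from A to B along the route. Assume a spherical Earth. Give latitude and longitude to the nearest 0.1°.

≈ 39.5°N, 96.7°W

Write both endpoints as unit vectors p₁, p₂ with components (cos φ cos λ, cos φ sin λ, sin φ).
The central angle between the endpoints is δ = arccos(p₁·p₂) ≈ 1.166 rad (66.8°).
Interpolate at f = 4/5 with slerp weights a = sin((1−f)δ)/sin δ ≈ 0.251, b = sin(fδ)/sin δ ≈ 0.874.
p = a·p₁ + b·p₂ ≈ (-0.090, -0.766, 0.636); φ = arcsin(p_z) ≈ 39.49°, λ = atan2(p_y, p_x) ≈ -96.72°.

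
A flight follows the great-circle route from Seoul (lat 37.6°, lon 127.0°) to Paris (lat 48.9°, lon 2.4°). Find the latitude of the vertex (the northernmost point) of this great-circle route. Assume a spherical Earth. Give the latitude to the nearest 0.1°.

The great circle lies in the plane with unit normal n̂ = (p₁ × p₂)/|p₁ × p₂|.
Here n̂_z ≈ -0.435; the vertex latitude is φ_max = arccos|n̂_z| ≈ 64.2°.
Check via Clairaut: cos φ_max = |cos φ₁| · sin C = cos(37.6°)·sin(33.3°) ≈ 0.435, again giving ≈ 64.2°.

≈ 64.2°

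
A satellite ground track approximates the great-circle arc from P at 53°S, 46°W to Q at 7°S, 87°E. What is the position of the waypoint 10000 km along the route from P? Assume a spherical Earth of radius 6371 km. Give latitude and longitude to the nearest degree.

From cos δ = sin φ₁ sin φ₂ + cos φ₁ cos φ₂ cos Δλ, the central angle is δ ≈ 1.886 rad (108.1°). The total great-circle distance is δ·R ≈ 1.886 × 6371 ≈ 12016 km, so the target fraction is f = 10000/12016 ≈ 0.832.
Interpolate at f ≈ 0.832 with slerp weights a = sin((1−f)δ)/sin δ ≈ 0.327, b = sin(fδ)/sin δ ≈ 1.052.
p = a·p₁ + b·p₂ ≈ (0.191, 0.901, -0.390); φ = arcsin(p_z) ≈ -22.93°, λ = atan2(p_y, p_x) ≈ 78.00°.

≈ 23°S, 78°E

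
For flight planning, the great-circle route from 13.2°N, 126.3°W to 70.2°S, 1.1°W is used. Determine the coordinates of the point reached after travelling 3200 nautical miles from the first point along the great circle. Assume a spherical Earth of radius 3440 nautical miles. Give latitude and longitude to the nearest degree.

≈ 37°S, 109°W

From cos δ = sin φ₁ sin φ₂ + cos φ₁ cos φ₂ cos Δλ, the central angle is δ ≈ 1.988 rad (113.9°). The total great-circle distance is δ·R ≈ 1.988 × 3440 ≈ 6838 nmi, so the target fraction is f = 3200/6838 ≈ 0.468.
Interpolate at f ≈ 0.468 with slerp weights a = sin((1−f)δ)/sin δ ≈ 0.953, b = sin(fδ)/sin δ ≈ 0.877.
p = a·p₁ + b·p₂ ≈ (-0.252, -0.753, -0.607); φ = arcsin(p_z) ≈ -37.41°, λ = atan2(p_y, p_x) ≈ -108.51°.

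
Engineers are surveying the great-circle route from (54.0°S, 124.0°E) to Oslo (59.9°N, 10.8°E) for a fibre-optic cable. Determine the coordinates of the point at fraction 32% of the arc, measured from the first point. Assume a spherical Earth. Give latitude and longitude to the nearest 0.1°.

≈ (17.6°S, 86.8°E)

Write both endpoints as unit vectors p₁, p₂ with components (cos φ cos λ, cos φ sin λ, sin φ).
The central angle between the endpoints is δ = arccos(p₁·p₂) ≈ 2.525 rad (144.7°).
Interpolate at f = 0.32 with slerp weights a = sin((1−f)δ)/sin δ ≈ 1.712, b = sin(fδ)/sin δ ≈ 1.251.
p = a·p₁ + b·p₂ ≈ (0.054, 0.952, -0.303); φ = arcsin(p_z) ≈ -17.61°, λ = atan2(p_y, p_x) ≈ 86.77°.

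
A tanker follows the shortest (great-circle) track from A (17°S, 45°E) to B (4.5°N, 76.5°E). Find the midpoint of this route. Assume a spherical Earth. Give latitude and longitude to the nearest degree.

≈ (6°S, 61°E)

The haversine formula gives a central angle δ ≈ 0.660 rad (37.8°) between the endpoints.
Interpolate at f = 1/2 with slerp weights a = sin((1−f)δ)/sin δ ≈ 0.529, b = sin(fδ)/sin δ ≈ 0.529.
p = a·p₁ + b·p₂ ≈ (0.480, 0.870, -0.113); φ = arcsin(p_z) ≈ -6.49°, λ = atan2(p_y, p_x) ≈ 61.09°.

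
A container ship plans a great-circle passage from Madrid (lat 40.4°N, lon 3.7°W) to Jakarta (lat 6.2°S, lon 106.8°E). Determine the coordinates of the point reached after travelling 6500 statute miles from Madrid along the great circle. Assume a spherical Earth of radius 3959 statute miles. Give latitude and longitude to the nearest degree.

The haversine formula gives a central angle δ ≈ 1.913 rad (109.6°) between the endpoints. The total great-circle distance is δ·R ≈ 1.913 × 3959 ≈ 7572 mi, so the target fraction is f = 6500/7572 ≈ 0.858.
Interpolate at f ≈ 0.858 with slerp weights a = sin((1−f)δ)/sin δ ≈ 0.284, b = sin(fδ)/sin δ ≈ 1.059.
p = a·p₁ + b·p₂ ≈ (-0.089, 0.994, 0.070); φ = arcsin(p_z) ≈ 3.99°, λ = atan2(p_y, p_x) ≈ 95.09°.

≈ lat 4°N, lon 95°E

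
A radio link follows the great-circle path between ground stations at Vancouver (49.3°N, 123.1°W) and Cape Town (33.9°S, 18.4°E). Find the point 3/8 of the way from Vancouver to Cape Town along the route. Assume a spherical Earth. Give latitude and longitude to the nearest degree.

Convert each endpoint to a unit vector on the sphere (x = cos φ cos λ, y = cos φ sin λ, z = sin φ).
The central angle between the endpoints is δ = arccos(p₁·p₂) ≈ 2.580 rad (147.8°).
Interpolate at f = 3/8 with slerp weights a = sin((1−f)δ)/sin δ ≈ 1.876, b = sin(fδ)/sin δ ≈ 1.546.
p = a·p₁ + b·p₂ ≈ (0.550, -0.620, 0.560); φ = arcsin(p_z) ≈ 34.05°, λ = atan2(p_y, p_x) ≈ -48.43°.

≈ (34°N, 48°W)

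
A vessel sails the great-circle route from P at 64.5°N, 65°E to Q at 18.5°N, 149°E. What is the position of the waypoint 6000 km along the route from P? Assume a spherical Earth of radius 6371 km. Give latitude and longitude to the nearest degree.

Convert each endpoint to a unit vector on the sphere (x = cos φ cos λ, y = cos φ sin λ, z = sin φ).
The central angle between the endpoints is δ = arccos(p₁·p₂) ≈ 1.235 rad (70.8°). The total great-circle distance is δ·R ≈ 1.235 × 6371 ≈ 7871 km, so the target fraction is f = 6000/7871 ≈ 0.762.
Interpolate at f ≈ 0.762 with slerp weights a = sin((1−f)δ)/sin δ ≈ 0.307, b = sin(fδ)/sin δ ≈ 0.856.
p = a·p₁ + b·p₂ ≈ (-0.640, 0.538, 0.548); φ = arcsin(p_z) ≈ 33.26°, λ = atan2(p_y, p_x) ≈ 139.97°.

≈ 33°N, 140°E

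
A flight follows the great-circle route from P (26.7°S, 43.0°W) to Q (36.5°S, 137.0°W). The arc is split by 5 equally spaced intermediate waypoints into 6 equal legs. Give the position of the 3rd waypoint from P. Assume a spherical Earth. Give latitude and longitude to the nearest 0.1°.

The haversine formula gives a central angle δ ≈ 1.352 rad (77.5°) between the endpoints.
Interpolate at f = 3/6 with slerp weights a = sin((1−f)δ)/sin δ ≈ 0.641, b = sin(fδ)/sin δ ≈ 0.641.
p = a·p₁ + b·p₂ ≈ (0.042, -0.742, -0.669); φ = arcsin(p_z) ≈ -42.01°, λ = atan2(p_y, p_x) ≈ -86.76°.

≈ (42.0°S, 86.8°W)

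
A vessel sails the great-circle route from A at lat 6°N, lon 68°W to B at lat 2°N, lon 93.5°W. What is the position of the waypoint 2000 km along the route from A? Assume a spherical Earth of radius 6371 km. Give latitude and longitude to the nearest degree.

Convert each endpoint to a unit vector on the sphere (x = cos φ cos λ, y = cos φ sin λ, z = sin φ).
The central angle between the endpoints is δ = arccos(p₁·p₂) ≈ 0.449 rad (25.7°). The total great-circle distance is δ·R ≈ 0.449 × 6371 ≈ 2863 km, so the target fraction is f = 2000/2863 ≈ 0.699.
Interpolate at f ≈ 0.699 with slerp weights a = sin((1−f)δ)/sin δ ≈ 0.311, b = sin(fδ)/sin δ ≈ 0.711.
p = a·p₁ + b·p₂ ≈ (0.072, -0.996, 0.057); φ = arcsin(p_z) ≈ 3.28°, λ = atan2(p_y, p_x) ≈ -85.84°.

≈ lat 3°N, lon 86°W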